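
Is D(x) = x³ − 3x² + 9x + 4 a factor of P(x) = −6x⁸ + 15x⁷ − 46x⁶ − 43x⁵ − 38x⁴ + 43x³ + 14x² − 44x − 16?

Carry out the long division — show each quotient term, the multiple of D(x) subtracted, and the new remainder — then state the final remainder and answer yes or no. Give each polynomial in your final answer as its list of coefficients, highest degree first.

Step 1: lead(−6x⁸ + 15x⁷ − 46x⁶ − 43x⁵ − 38x⁴ + 43x³ + 14x² − 44x − 16) ÷ lead(D) = −6x⁸ ÷ x³ = −6x⁵. Subtract (−6x⁵)·D = −6x⁸ + 18x⁷ − 54x⁶ − 24x⁵. Remainder: −3x⁷ + 8x⁶ − 19x⁵ − 38x⁴ + 43x³ + 14x² − 44x − 16.
Step 2: lead(−3x⁷ + 8x⁶ − 19x⁵ − 38x⁴ + 43x³ + 14x² − 44x − 16) ÷ lead(D) = −3x⁷ ÷ x³ = −3x⁴. Subtract (−3x⁴)·D = −3x⁷ + 9x⁶ − 27x⁵ − 12x⁴. Remainder: −x⁶ + 8x⁵ − 26x⁴ + 43x³ + 14x² − 44x − 16.
Step 3: lead(−x⁶ + 8x⁵ − 26x⁴ + 43x³ + 14x² − 44x − 16) ÷ lead(D) = −x⁶ ÷ x³ = −x³. Subtract (−x³)·D = −x⁶ + 3x⁵ − 9x⁴ − 4x³. Remainder: 5x⁵ − 17x⁴ + 47x³ + 14x² − 44x − 16.
Step 4: lead(5x⁵ − 17x⁴ + 47x³ + 14x² − 44x − 16) ÷ lead(D) = 5x⁵ ÷ x³ = 5x². Subtract (5x²)·D = 5x⁵ − 15x⁴ + 45x³ + 20x². Remainder: −2x⁴ + 2x³ − 6x² − 44x − 16.
Step 5: lead(−2x⁴ + 2x³ − 6x² − 44x − 16) ÷ lead(D) = −2x⁴ ÷ x³ = −2x. Subtract (−2x)·D = −2x⁴ + 6x³ − 18x² − 8x. Remainder: −4x³ + 12x² − 36x − 16.
Step 6: lead(−4x³ + 12x² − 36x − 16) ÷ lead(D) = −4x³ ÷ x³ = −4. Subtract (−4)·D = −4x³ + 12x² − 36x − 16. Remainder: 0.

R = [0], so D(x) is a factor of P(x). yes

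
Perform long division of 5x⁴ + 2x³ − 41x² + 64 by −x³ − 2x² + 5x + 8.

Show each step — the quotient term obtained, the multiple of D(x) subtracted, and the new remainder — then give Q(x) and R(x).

Step 1: lead(5x⁴ + 2x³ − 41x² + 64) ÷ lead(D) = 5x⁴ ÷ −x³ = −5x. Subtract (−5x)·D = 5x⁴ + 10x³ − 25x² − 40x. Remainder: −8x³ − 16x² + 40x + 64.
Step 2: lead(−8x³ − 16x² + 40x + 64) ÷ lead(D) = −8x³ ÷ −x³ = 8. Subtract (8)·D = −8x³ − 16x² + 40x + 64. Remainder: 0.

Q(x) = −5x + 8; R(x) = 0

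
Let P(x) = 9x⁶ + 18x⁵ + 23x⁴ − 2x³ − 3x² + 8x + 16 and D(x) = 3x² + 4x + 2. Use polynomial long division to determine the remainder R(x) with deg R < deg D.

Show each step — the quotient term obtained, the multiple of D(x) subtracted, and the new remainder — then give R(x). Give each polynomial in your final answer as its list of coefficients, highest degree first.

R = [6]

Step 1: lead(9x⁶ + 18x⁵ + 23x⁴ − 2x³ − 3x² + 8x + 16) ÷ lead(D) = 9x⁶ ÷ 3x² = 3x⁴. Subtract (3x⁴)·D = 9x⁶ + 12x⁵ + 6x⁴. Remainder: 6x⁵ + 17x⁴ − 2x³ − 3x² + 8x + 16.
Step 2: lead(6x⁵ + 17x⁴ − 2x³ − 3x² + 8x + 16) ÷ lead(D) = 6x⁵ ÷ 3x² = 2x³. Subtract (2x³)·D = 6x⁵ + 8x⁴ + 4x³. Remainder: 9x⁴ − 6x³ − 3x² + 8x + 16.
Step 3: lead(9x⁴ − 6x³ − 3x² + 8x + 16) ÷ lead(D) = 9x⁴ ÷ 3x² = 3x². Subtract (3x²)·D = 9x⁴ + 12x³ + 6x². Remainder: −18x³ − 9x² + 8x + 16.
Step 4: lead(−18x³ − 9x² + 8x + 16) ÷ lead(D) = −18x³ ÷ 3x² = −6x. Subtract (−6x)·D = −18x³ − 24x² − 12x. Remainder: 15x² + 20x + 16.
Step 5: lead(15x² + 20x + 16) ÷ lead(D) = 15x² ÷ 3x² = 5. Subtract (5)·D = 15x² + 20x + 10. Remainder: 6.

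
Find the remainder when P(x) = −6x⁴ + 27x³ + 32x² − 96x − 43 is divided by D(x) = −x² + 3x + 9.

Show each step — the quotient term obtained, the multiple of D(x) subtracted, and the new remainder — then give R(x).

R(x) = 2

Step 1: lead(−6x⁴ + 27x³ + 32x² − 96x − 43) ÷ lead(D) = −6x⁴ ÷ −x² = 6x². Subtract (6x²)·D = −6x⁴ + 18x³ + 54x². Remainder: 9x³ − 22x² − 96x − 43.
Step 2: lead(9x³ − 22x² − 96x − 43) ÷ lead(D) = 9x³ ÷ −x² = −9x. Subtract (−9x)·D = 9x³ − 27x² − 81x. Remainder: 5x² − 15x − 43.
Step 3: lead(5x² − 15x − 43) ÷ lead(D) = 5x² ÷ −x² = −5. Subtract (−5)·D = 5x² − 15x − 45. Remainder: 2.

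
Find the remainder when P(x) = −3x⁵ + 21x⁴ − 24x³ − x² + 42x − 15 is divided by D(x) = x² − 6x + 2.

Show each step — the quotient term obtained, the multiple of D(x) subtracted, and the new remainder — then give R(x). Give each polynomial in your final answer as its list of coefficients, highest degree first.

R = [-1]

Step 1: lead(−3x⁵ + 21x⁴ − 24x³ − x² + 42x − 15) ÷ lead(D) = −3x⁵ ÷ x² = −3x³. Subtract (−3x³)·D = −3x⁵ + 18x⁴ − 6x³. Remainder: 3x⁴ − 18x³ − x² + 42x − 15.
Step 2: lead(3x⁴ − 18x³ − x² + 42x − 15) ÷ lead(D) = 3x⁴ ÷ x² = 3x². Subtract (3x²)·D = 3x⁴ − 18x³ + 6x². Remainder: −7x² + 42x − 15.
Step 3: lead(−7x² + 42x − 15) ÷ lead(D) = −7x² ÷ x² = −7. Subtract (−7)·D = −7x² + 42x − 14. Remainder: −1.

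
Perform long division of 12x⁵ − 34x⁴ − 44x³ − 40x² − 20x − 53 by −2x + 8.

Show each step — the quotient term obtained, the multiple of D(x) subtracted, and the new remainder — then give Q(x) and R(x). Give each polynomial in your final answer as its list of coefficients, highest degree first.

Q = [-6, -7, -6, -4, -6]; R = [-5]

Step 1: lead(12x⁵ − 34x⁴ − 44x³ − 40x² − 20x − 53) ÷ lead(D) = 12x⁵ ÷ −2x = −6x⁴. Subtract (−6x⁴)·D = 12x⁵ − 48x⁴. Remainder: 14x⁴ − 44x³ − 40x² − 20x − 53.
Step 2: lead(14x⁴ − 44x³ − 40x² − 20x − 53) ÷ lead(D) = 14x⁴ ÷ −2x = −7x³. Subtract (−7x³)·D = 14x⁴ − 56x³. Remainder: 12x³ − 40x² − 20x − 53.
Step 3: lead(12x³ − 40x² − 20x − 53) ÷ lead(D) = 12x³ ÷ −2x = −6x². Subtract (−6x²)·D = 12x³ − 48x². Remainder: 8x² − 20x − 53.
Step 4: lead(8x² − 20x − 53) ÷ lead(D) = 8x² ÷ −2x = −4x. Subtract (−4x)·D = 8x² − 32x. Remainder: 12x − 53.
Step 5: lead(12x − 53) ÷ lead(D) = 12x ÷ −2x = −6. Subtract (−6)·D = 12x − 48. Remainder: −5.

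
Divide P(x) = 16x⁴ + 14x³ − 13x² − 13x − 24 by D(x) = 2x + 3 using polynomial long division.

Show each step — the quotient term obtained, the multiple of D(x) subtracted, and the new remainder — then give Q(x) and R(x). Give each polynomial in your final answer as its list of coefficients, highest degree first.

Step 1: lead(16x⁴ + 14x³ − 13x² − 13x − 24) ÷ lead(D) = 16x⁴ ÷ 2x = 8x³. Subtract (8x³)·D = 16x⁴ + 24x³. Remainder: −10x³ − 13x² − 13x − 24.
Step 2: lead(−10x³ − 13x² − 13x − 24) ÷ lead(D) = −10x³ ÷ 2x = −5x². Subtract (−5x²)·D = −10x³ − 15x². Remainder: 2x² − 13x − 24.
Step 3: lead(2x² − 13x − 24) ÷ lead(D) = 2x² ÷ 2x = x. Subtract (x)·D = 2x² + 3x. Remainder: −16x − 24.
Step 4: lead(−16x − 24) ÷ lead(D) = −16x ÷ 2x = −8. Subtract (−8)·D = −16x − 24. Remainder: 0.

Q = [8, -5, 1, -8]; R = [0]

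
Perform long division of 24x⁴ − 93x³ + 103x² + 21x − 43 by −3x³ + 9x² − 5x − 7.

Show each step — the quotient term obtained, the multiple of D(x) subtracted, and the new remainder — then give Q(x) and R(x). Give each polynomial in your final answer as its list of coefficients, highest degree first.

Step 1: lead(24x⁴ − 93x³ + 103x² + 21x − 43) ÷ lead(D) = 24x⁴ ÷ −3x³ = −8x. Subtract (−8x)·D = 24x⁴ − 72x³ + 40x² + 56x. Remainder: −21x³ + 63x² − 35x − 43.
Step 2: lead(−21x³ + 63x² − 35x − 43) ÷ lead(D) = −21x³ ÷ −3x³ = 7. Subtract (7)·D = −21x³ + 63x² − 35x − 49. Remainder: 6.

Q = [-8, 7]; R = [6]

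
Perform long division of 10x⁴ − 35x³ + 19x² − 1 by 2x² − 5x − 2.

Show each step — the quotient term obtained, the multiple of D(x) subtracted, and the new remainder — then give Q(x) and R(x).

Q(x) = 5x² − 5x + 2; R(x) = 3

Step 1: lead(10x⁴ − 35x³ + 19x² − 1) ÷ lead(D) = 10x⁴ ÷ 2x² = 5x². Subtract (5x²)·D = 10x⁴ − 25x³ − 10x². Remainder: −10x³ + 29x² − 1.
Step 2: lead(−10x³ + 29x² − 1) ÷ lead(D) = −10x³ ÷ 2x² = −5x. Subtract (−5x)·D = −10x³ + 25x² + 10x. Remainder: 4x² − 10x − 1.
Step 3: lead(4x² − 10x − 1) ÷ lead(D) = 4x² ÷ 2x² = 2. Subtract (2)·D = 4x² − 10x − 4. Remainder: 3.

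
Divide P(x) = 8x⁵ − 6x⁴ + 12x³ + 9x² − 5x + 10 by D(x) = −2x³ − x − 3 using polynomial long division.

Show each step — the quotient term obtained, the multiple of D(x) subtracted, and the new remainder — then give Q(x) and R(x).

Q(x) = −4x² + 3x − 4; R(x) = −2

Step 1: lead(8x⁵ − 6x⁴ + 12x³ + 9x² − 5x + 10) ÷ lead(D) = 8x⁵ ÷ −2x³ = −4x². Subtract (−4x²)·D = 8x⁵ + 4x³ + 12x². Remainder: −6x⁴ + 8x³ − 3x² − 5x + 10.
Step 2: lead(−6x⁴ + 8x³ − 3x² − 5x + 10) ÷ lead(D) = −6x⁴ ÷ −2x³ = 3x. Subtract (3x)·D = −6x⁴ − 3x² − 9x. Remainder: 8x³ + 4x + 10.
Step 3: lead(8x³ + 4x + 10) ÷ lead(D) = 8x³ ÷ −2x³ = −4. Subtract (−4)·D = 8x³ + 4x + 12. Remainder: −2.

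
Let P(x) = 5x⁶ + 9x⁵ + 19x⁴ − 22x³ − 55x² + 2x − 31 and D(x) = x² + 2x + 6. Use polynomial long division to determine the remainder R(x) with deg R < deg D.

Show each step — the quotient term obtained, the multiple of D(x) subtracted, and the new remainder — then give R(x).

R(x) = −1

Step 1: lead(5x⁶ + 9x⁵ + 19x⁴ − 22x³ − 55x² + 2x − 31) ÷ lead(D) = 5x⁶ ÷ x² = 5x⁴. Subtract (5x⁴)·D = 5x⁶ + 10x⁵ + 30x⁴. Remainder: −x⁵ − 11x⁴ − 22x³ − 55x² + 2x − 31.
Step 2: lead(−x⁵ − 11x⁴ − 22x³ − 55x² + 2x − 31) ÷ lead(D) = −x⁵ ÷ x² = −x³. Subtract (−x³)·D = −x⁵ − 2x⁴ − 6x³. Remainder: −9x⁴ − 16x³ − 55x² + 2x − 31.
Step 3: lead(−9x⁴ − 16x³ − 55x² + 2x − 31) ÷ lead(D) = −9x⁴ ÷ x² = −9x². Subtract (−9x²)·D = −9x⁴ − 18x³ − 54x². Remainder: 2x³ − x² + 2x − 31.
Step 4: lead(2x³ − x² + 2x − 31) ÷ lead(D) = 2x³ ÷ x² = 2x. Subtract (2x)·D = 2x³ + 4x² + 12x. Remainder: −5x² − 10x − 31.
Step 5: lead(−5x² − 10x − 31) ÷ lead(D) = −5x² ÷ x² = −5. Subtract (−5)·D = −5x² − 10x − 30. Remainder: −1.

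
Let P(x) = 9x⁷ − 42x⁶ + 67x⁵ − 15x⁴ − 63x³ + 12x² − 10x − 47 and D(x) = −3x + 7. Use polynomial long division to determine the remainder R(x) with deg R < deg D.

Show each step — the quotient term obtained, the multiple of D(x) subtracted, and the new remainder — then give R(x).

R(x) = −5

Step 1: lead(9x⁷ − 42x⁶ + 67x⁵ − 15x⁴ − 63x³ + 12x² − 10x − 47) ÷ lead(D) = 9x⁷ ÷ −3x = −3x⁶. Subtract (−3x⁶)·D = 9x⁷ − 21x⁶. Remainder: −21x⁶ + 67x⁵ − 15x⁴ − 63x³ + 12x² − 10x − 47.
Step 2: lead(−21x⁶ + 67x⁵ − 15x⁴ − 63x³ + 12x² − 10x − 47) ÷ lead(D) = −21x⁶ ÷ −3x = 7x⁵. Subtract (7x⁵)·D = −21x⁶ + 49x⁵. Remainder: 18x⁵ − 15x⁴ − 63x³ + 12x² − 10x − 47.
Step 3: lead(18x⁵ − 15x⁴ − 63x³ + 12x² − 10x − 47) ÷ lead(D) = 18x⁵ ÷ −3x = −6x⁴. Subtract (−6x⁴)·D = 18x⁵ − 42x⁴. Remainder: 27x⁴ − 63x³ + 12x² − 10x − 47.
Step 4: lead(27x⁴ − 63x³ + 12x² − 10x − 47) ÷ lead(D) = 27x⁴ ÷ −3x = −9x³. Subtract (−9x³)·D = 27x⁴ − 63x³. Remainder: 12x² − 10x − 47.
Step 5: lead(12x² − 10x − 47) ÷ lead(D) = 12x² ÷ −3x = −4x. Subtract (−4x)·D = 12x² − 28x. Remainder: 18x − 47.
Step 6: lead(18x − 47) ÷ lead(D) = 18x ÷ −3x = −6. Subtract (−6)·D = 18x − 42. Remainder: −5.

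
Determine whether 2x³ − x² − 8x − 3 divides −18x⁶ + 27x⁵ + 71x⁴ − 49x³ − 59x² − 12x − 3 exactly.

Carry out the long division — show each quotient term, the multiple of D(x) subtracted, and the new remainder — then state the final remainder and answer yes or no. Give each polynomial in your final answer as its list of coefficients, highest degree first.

Step 1: lead(−18x⁶ + 27x⁵ + 71x⁴ − 49x³ − 59x² − 12x − 3) ÷ lead(D) = −18x⁶ ÷ 2x³ = −9x³. Subtract (−9x³)·D = −18x⁶ + 9x⁵ + 72x⁴ + 27x³. Remainder: 18x⁵ − x⁴ − 76x³ − 59x² − 12x − 3.
Step 2: lead(18x⁵ − x⁴ − 76x³ − 59x² − 12x − 3) ÷ lead(D) = 18x⁵ ÷ 2x³ = 9x². Subtract (9x²)·D = 18x⁵ − 9x⁴ − 72x³ − 27x². Remainder: 8x⁴ − 4x³ − 32x² − 12x − 3.
Step 3: lead(8x⁴ − 4x³ − 32x² − 12x − 3) ÷ lead(D) = 8x⁴ ÷ 2x³ = 4x. Subtract (4x)·D = 8x⁴ − 4x³ − 32x² − 12x. Remainder: −3.

R = [-3], so D(x) is not a factor of P(x). no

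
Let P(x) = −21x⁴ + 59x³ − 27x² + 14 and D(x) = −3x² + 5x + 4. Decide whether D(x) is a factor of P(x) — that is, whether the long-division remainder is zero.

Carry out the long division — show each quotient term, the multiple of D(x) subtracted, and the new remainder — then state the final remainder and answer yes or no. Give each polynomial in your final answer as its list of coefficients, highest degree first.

R = [7, -6], so D(x) is not a factor of P(x). no

Step 1: lead(−21x⁴ + 59x³ − 27x² + 14) ÷ lead(D) = −21x⁴ ÷ −3x² = 7x². Subtract (7x²)·D = −21x⁴ + 35x³ + 28x². Remainder: 24x³ − 55x² + 14.
Step 2: lead(24x³ − 55x² + 14) ÷ lead(D) = 24x³ ÷ −3x² = −8x. Subtract (−8x)·D = 24x³ − 40x² − 32x. Remainder: −15x² + 32x + 14.
Step 3: lead(−15x² + 32x + 14) ÷ lead(D) = −15x² ÷ −3x² = 5. Subtract (5)·D = −15x² + 25x + 20. Remainder: 7x − 6.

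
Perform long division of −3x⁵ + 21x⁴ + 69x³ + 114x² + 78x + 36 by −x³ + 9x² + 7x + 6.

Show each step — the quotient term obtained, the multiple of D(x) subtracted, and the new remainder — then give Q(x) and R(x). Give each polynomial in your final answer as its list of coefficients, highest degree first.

Q = [3, 6, 6]; R = [0]

Step 1: lead(−3x⁵ + 21x⁴ + 69x³ + 114x² + 78x + 36) ÷ lead(D) = −3x⁵ ÷ −x³ = 3x². Subtract (3x²)·D = −3x⁵ + 27x⁴ + 21x³ + 18x². Remainder: −6x⁴ + 48x³ + 96x² + 78x + 36.
Step 2: lead(−6x⁴ + 48x³ + 96x² + 78x + 36) ÷ lead(D) = −6x⁴ ÷ −x³ = 6x. Subtract (6x)·D = −6x⁴ + 54x³ + 42x² + 36x. Remainder: −6x³ + 54x² + 42x + 36.
Step 3: lead(−6x³ + 54x² + 42x + 36) ÷ lead(D) = −6x³ ÷ −x³ = 6. Subtract (6)·D = −6x³ + 54x² + 42x + 36. Remainder: 0.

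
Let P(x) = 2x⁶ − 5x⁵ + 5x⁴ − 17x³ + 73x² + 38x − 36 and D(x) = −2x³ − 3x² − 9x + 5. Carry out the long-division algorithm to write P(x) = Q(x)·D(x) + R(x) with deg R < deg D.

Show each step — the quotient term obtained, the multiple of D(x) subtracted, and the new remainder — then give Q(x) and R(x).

Q(x) = −x³ + 4x² − 4x − 6; R(x) = −x² + 4x − 6

Step 1: lead(2x⁶ − 5x⁵ + 5x⁴ − 17x³ + 73x² + 38x − 36) ÷ lead(D) = 2x⁶ ÷ −2x³ = −x³. Subtract (−x³)·D = 2x⁶ + 3x⁵ + 9x⁴ − 5x³. Remainder: −8x⁵ − 4x⁴ − 12x³ + 73x² + 38x − 36.
Step 2: lead(−8x⁵ − 4x⁴ − 12x³ + 73x² + 38x − 36) ÷ lead(D) = −8x⁵ ÷ −2x³ = 4x². Subtract (4x²)·D = −8x⁵ − 12x⁴ − 36x³ + 20x². Remainder: 8x⁴ + 24x³ + 53x² + 38x − 36.
Step 3: lead(8x⁴ + 24x³ + 53x² + 38x − 36) ÷ lead(D) = 8x⁴ ÷ −2x³ = −4x. Subtract (−4x)·D = 8x⁴ + 12x³ + 36x² − 20x. Remainder: 12x³ + 17x² + 58x − 36.
Step 4: lead(12x³ + 17x² + 58x − 36) ÷ lead(D) = 12x³ ÷ −2x³ = −6. Subtract (−6)·D = 12x³ + 18x² + 54x − 30. Remainder: −x² + 4x − 6.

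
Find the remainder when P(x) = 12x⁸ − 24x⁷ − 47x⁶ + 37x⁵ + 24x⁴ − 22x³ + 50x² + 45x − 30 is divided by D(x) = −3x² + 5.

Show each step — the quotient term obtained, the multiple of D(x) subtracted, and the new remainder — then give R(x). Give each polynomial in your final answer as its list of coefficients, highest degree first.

R = [-5]

Step 1: lead(12x⁸ − 24x⁷ − 47x⁶ + 37x⁵ + 24x⁴ − 22x³ + 50x² + 45x − 30) ÷ lead(D) = 12x⁸ ÷ −3x² = −4x⁶. Subtract (−4x⁶)·D = 12x⁸ − 20x⁶. Remainder: −24x⁷ − 27x⁶ + 37x⁵ + 24x⁴ − 22x³ + 50x² + 45x − 30.
Step 2: lead(−24x⁷ − 27x⁶ + 37x⁵ + 24x⁴ − 22x³ + 50x² + 45x − 30) ÷ lead(D) = −24x⁷ ÷ −3x² = 8x⁵. Subtract (8x⁵)·D = −24x⁷ + 40x⁵. Remainder: −27x⁶ − 3x⁵ + 24x⁴ − 22x³ + 50x² + 45x − 30.
Step 3: lead(−27x⁶ − 3x⁵ + 24x⁴ − 22x³ + 50x² + 45x − 30) ÷ lead(D) = −27x⁶ ÷ −3x² = 9x⁴. Subtract (9x⁴)·D = −27x⁶ + 45x⁴. Remainder: −3x⁵ − 21x⁴ − 22x³ + 50x² + 45x − 30.
Step 4: lead(−3x⁵ − 21x⁴ − 22x³ + 50x² + 45x − 30) ÷ lead(D) = −3x⁵ ÷ −3x² = x³. Subtract (x³)·D = −3x⁵ + 5x³. Remainder: −21x⁴ − 27x³ + 50x² + 45x − 30.
Step 5: lead(−21x⁴ − 27x³ + 50x² + 45x − 30) ÷ lead(D) = −21x⁴ ÷ −3x² = 7x². Subtract (7x²)·D = −21x⁴ + 35x². Remainder: −27x³ + 15x² + 45x − 30.
Step 6: lead(−27x³ + 15x² + 45x − 30) ÷ lead(D) = −27x³ ÷ −3x² = 9x. Subtract (9x)·D = −27x³ + 45x. Remainder: 15x² − 30.
Step 7: lead(15x² − 30) ÷ lead(D) = 15x² ÷ −3x² = −5. Subtract (−5)·D = 15x² − 25. Remainder: −5.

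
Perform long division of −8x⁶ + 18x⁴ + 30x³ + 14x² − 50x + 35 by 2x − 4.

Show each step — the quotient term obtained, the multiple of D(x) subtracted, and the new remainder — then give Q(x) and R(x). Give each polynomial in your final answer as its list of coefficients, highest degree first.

Q = [-4, -8, -7, 1, 9, -7]; R = [7]

Step 1: lead(−8x⁶ + 18x⁴ + 30x³ + 14x² − 50x + 35) ÷ lead(D) = −8x⁶ ÷ 2x = −4x⁵. Subtract (−4x⁵)·D = −8x⁶ + 16x⁵. Remainder: −16x⁵ + 18x⁴ + 30x³ + 14x² − 50x + 35.
Step 2: lead(−16x⁵ + 18x⁴ + 30x³ + 14x² − 50x + 35) ÷ lead(D) = −16x⁵ ÷ 2x = −8x⁴. Subtract (−8x⁴)·D = −16x⁵ + 32x⁴. Remainder: −14x⁴ + 30x³ + 14x² − 50x + 35.
Step 3: lead(−14x⁴ + 30x³ + 14x² − 50x + 35) ÷ lead(D) = −14x⁴ ÷ 2x = −7x³. Subtract (−7x³)·D = −14x⁴ + 28x³. Remainder: 2x³ + 14x² − 50x + 35.
Step 4: lead(2x³ + 14x² − 50x + 35) ÷ lead(D) = 2x³ ÷ 2x = x². Subtract (x²)·D = 2x³ − 4x². Remainder: 18x² − 50x + 35.
Step 5: lead(18x² − 50x + 35) ÷ lead(D) = 18x² ÷ 2x = 9x. Subtract (9x)·D = 18x² − 36x. Remainder: −14x + 35.
Step 6: lead(−14x + 35) ÷ lead(D) = −14x ÷ 2x = −7. Subtract (−7)·D = −14x + 28. Remainder: 7.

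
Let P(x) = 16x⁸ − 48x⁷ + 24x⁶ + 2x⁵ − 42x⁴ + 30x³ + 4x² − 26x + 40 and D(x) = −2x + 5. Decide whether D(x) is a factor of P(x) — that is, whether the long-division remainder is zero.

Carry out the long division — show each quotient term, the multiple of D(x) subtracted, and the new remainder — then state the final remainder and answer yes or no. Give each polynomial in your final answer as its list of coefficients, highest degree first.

Step 1: lead(16x⁸ − 48x⁷ + 24x⁶ + 2x⁵ − 42x⁴ + 30x³ + 4x² − 26x + 40) ÷ lead(D) = 16x⁸ ÷ −2x = −8x⁷. Subtract (−8x⁷)·D = 16x⁸ − 40x⁷. Remainder: −8x⁷ + 24x⁶ + 2x⁵ − 42x⁴ + 30x³ + 4x² − 26x + 40.
Step 2: lead(−8x⁷ + 24x⁶ + 2x⁵ − 42x⁴ + 30x³ + 4x² − 26x + 40) ÷ lead(D) = −8x⁷ ÷ −2x = 4x⁶. Subtract (4x⁶)·D = −8x⁷ + 20x⁶. Remainder: 4x⁶ + 2x⁵ − 42x⁴ + 30x³ + 4x² − 26x + 40.
Step 3: lead(4x⁶ + 2x⁵ − 42x⁴ + 30x³ + 4x² − 26x + 40) ÷ lead(D) = 4x⁶ ÷ −2x = −2x⁵. Subtract (−2x⁵)·D = 4x⁶ − 10x⁵. Remainder: 12x⁵ − 42x⁴ + 30x³ + 4x² − 26x + 40.
Step 4: lead(12x⁵ − 42x⁴ + 30x³ + 4x² − 26x + 40) ÷ lead(D) = 12x⁵ ÷ −2x = −6x⁴. Subtract (−6x⁴)·D = 12x⁵ − 30x⁴. Remainder: −12x⁴ + 30x³ + 4x² − 26x + 40.
Step 5: lead(−12x⁴ + 30x³ + 4x² − 26x + 40) ÷ lead(D) = −12x⁴ ÷ −2x = 6x³. Subtract (6x³)·D = −12x⁴ + 30x³. Remainder: 4x² − 26x + 40.
Step 6: lead(4x² − 26x + 40) ÷ lead(D) = 4x² ÷ −2x = −2x. Subtract (−2x)·D = 4x² − 10x. Remainder: −16x + 40.
Step 7: lead(−16x + 40) ÷ lead(D) = −16x ÷ −2x = 8. Subtract (8)·D = −16x + 40. Remainder: 0.

R = [0], so D(x) is a factor of P(x). yes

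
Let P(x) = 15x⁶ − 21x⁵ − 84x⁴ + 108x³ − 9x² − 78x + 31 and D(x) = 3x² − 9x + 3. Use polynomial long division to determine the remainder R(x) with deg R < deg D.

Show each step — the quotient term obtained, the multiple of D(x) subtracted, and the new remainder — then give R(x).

R(x) = 4

Step 1: lead(15x⁶ − 21x⁵ − 84x⁴ + 108x³ − 9x² − 78x + 31) ÷ lead(D) = 15x⁶ ÷ 3x² = 5x⁴. Subtract (5x⁴)·D = 15x⁶ − 45x⁵ + 15x⁴. Remainder: 24x⁵ − 99x⁴ + 108x³ − 9x² − 78x + 31.
Step 2: lead(24x⁵ − 99x⁴ + 108x³ − 9x² − 78x + 31) ÷ lead(D) = 24x⁵ ÷ 3x² = 8x³. Subtract (8x³)·D = 24x⁵ − 72x⁴ + 24x³. Remainder: −27x⁴ + 84x³ − 9x² − 78x + 31.
Step 3: lead(−27x⁴ + 84x³ − 9x² − 78x + 31) ÷ lead(D) = −27x⁴ ÷ 3x² = −9x². Subtract (−9x²)·D = −27x⁴ + 81x³ − 27x². Remainder: 3x³ + 18x² − 78x + 31.
Step 4: lead(3x³ + 18x² − 78x + 31) ÷ lead(D) = 3x³ ÷ 3x² = x. Subtract (x)·D = 3x³ − 9x² + 3x. Remainder: 27x² − 81x + 31.
Step 5: lead(27x² − 81x + 31) ÷ lead(D) = 27x² ÷ 3x² = 9. Subtract (9)·D = 27x² − 81x + 27. Remainder: 4.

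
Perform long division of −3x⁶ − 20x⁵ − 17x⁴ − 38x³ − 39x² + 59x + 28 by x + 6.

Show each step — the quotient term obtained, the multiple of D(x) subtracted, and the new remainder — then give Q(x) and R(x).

Q(x) = −3x⁵ − 2x⁴ − 5x³ − 8x² + 9x + 5; R(x) = −2

Step 1: lead(−3x⁶ − 20x⁵ − 17x⁴ − 38x³ − 39x² + 59x + 28) ÷ lead(D) = −3x⁶ ÷ x = −3x⁵. Subtract (−3x⁵)·D = −3x⁶ − 18x⁵. Remainder: −2x⁵ − 17x⁴ − 38x³ − 39x² + 59x + 28.
Step 2: lead(−2x⁵ − 17x⁴ − 38x³ − 39x² + 59x + 28) ÷ lead(D) = −2x⁵ ÷ x = −2x⁴. Subtract (−2x⁴)·D = −2x⁵ − 12x⁴. Remainder: −5x⁴ − 38x³ − 39x² + 59x + 28.
Step 3: lead(−5x⁴ − 38x³ − 39x² + 59x + 28) ÷ lead(D) = −5x⁴ ÷ x = −5x³. Subtract (−5x³)·D = −5x⁴ − 30x³. Remainder: −8x³ − 39x² + 59x + 28.
Step 4: lead(−8x³ − 39x² + 59x + 28) ÷ lead(D) = −8x³ ÷ x = −8x². Subtract (−8x²)·D = −8x³ − 48x². Remainder: 9x² + 59x + 28.
Step 5: lead(9x² + 59x + 28) ÷ lead(D) = 9x² ÷ x = 9x. Subtract (9x)·D = 9x² + 54x. Remainder: 5x + 28.
Step 6: lead(5x + 28) ÷ lead(D) = 5x ÷ x = 5. Subtract (5)·D = 5x + 30. Remainder: −2.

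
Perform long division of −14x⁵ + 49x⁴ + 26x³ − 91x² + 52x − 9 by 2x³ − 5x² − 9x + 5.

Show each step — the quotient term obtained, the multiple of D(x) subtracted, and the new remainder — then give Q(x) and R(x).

Step 1: lead(−14x⁵ + 49x⁴ + 26x³ − 91x² + 52x − 9) ÷ lead(D) = −14x⁵ ÷ 2x³ = −7x². Subtract (−7x²)·D = −14x⁵ + 35x⁴ + 63x³ − 35x². Remainder: 14x⁴ − 37x³ − 56x² + 52x − 9.
Step 2: lead(14x⁴ − 37x³ − 56x² + 52x − 9) ÷ lead(D) = 14x⁴ ÷ 2x³ = 7x. Subtract (7x)·D = 14x⁴ − 35x³ − 63x² + 35x. Remainder: −2x³ + 7x² + 17x − 9.
Step 3: lead(−2x³ + 7x² + 17x − 9) ÷ lead(D) = −2x³ ÷ 2x³ = −1. Subtract (−1)·D = −2x³ + 5x² + 9x − 5. Remainder: 2x² + 8x − 4.

Q(x) = −7x² + 7x − 1; R(x) = 2x² + 8x − 4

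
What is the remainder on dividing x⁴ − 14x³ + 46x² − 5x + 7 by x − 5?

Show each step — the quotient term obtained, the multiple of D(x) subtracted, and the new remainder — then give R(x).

Step 1: lead(x⁴ − 14x³ + 46x² − 5x + 7) ÷ lead(D) = x⁴ ÷ x = x³. Subtract (x³)·D = x⁴ − 5x³. Remainder: −9x³ + 46x² − 5x + 7.
Step 2: lead(−9x³ + 46x² − 5x + 7) ÷ lead(D) = −9x³ ÷ x = −9x². Subtract (−9x²)·D = −9x³ + 45x². Remainder: x² − 5x + 7.
Step 3: lead(x² − 5x + 7) ÷ lead(D) = x² ÷ x = x. Subtract (x)·D = x² − 5x. Remainder: 7.

R(x) = 7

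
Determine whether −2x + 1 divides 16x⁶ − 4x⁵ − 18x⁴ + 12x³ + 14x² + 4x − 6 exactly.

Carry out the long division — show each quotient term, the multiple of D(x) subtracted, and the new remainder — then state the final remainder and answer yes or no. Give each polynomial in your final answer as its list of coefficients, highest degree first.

Step 1: lead(16x⁶ − 4x⁵ − 18x⁴ + 12x³ + 14x² + 4x − 6) ÷ lead(D) = 16x⁶ ÷ −2x = −8x⁵. Subtract (−8x⁵)·D = 16x⁶ − 8x⁵. Remainder: 4x⁵ − 18x⁴ + 12x³ + 14x² + 4x − 6.
Step 2: lead(4x⁵ − 18x⁴ + 12x³ + 14x² + 4x − 6) ÷ lead(D) = 4x⁵ ÷ −2x = −2x⁴. Subtract (−2x⁴)·D = 4x⁵ − 2x⁴. Remainder: −16x⁴ + 12x³ + 14x² + 4x − 6.
Step 3: lead(−16x⁴ + 12x³ + 14x² + 4x − 6) ÷ lead(D) = −16x⁴ ÷ −2x = 8x³. Subtract (8x³)·D = −16x⁴ + 8x³. Remainder: 4x³ + 14x² + 4x − 6.
Step 4: lead(4x³ + 14x² + 4x − 6) ÷ lead(D) = 4x³ ÷ −2x = −2x². Subtract (−2x²)·D = 4x³ − 2x². Remainder: 16x² + 4x − 6.
Step 5: lead(16x² + 4x − 6) ÷ lead(D) = 16x² ÷ −2x = −8x. Subtract (−8x)·D = 16x² − 8x. Remainder: 12x − 6.
Step 6: lead(12x − 6) ÷ lead(D) = 12x ÷ −2x = −6. Subtract (−6)·D = 12x − 6. Remainder: 0.

R = [0], so D(x) is a factor of P(x). yes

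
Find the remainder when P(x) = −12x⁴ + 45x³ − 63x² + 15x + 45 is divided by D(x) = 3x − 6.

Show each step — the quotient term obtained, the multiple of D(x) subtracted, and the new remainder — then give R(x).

Step 1: lead(−12x⁴ + 45x³ − 63x² + 15x + 45) ÷ lead(D) = −12x⁴ ÷ 3x = −4x³. Subtract (−4x³)·D = −12x⁴ + 24x³. Remainder: 21x³ − 63x² + 15x + 45.
Step 2: lead(21x³ − 63x² + 15x + 45) ÷ lead(D) = 21x³ ÷ 3x = 7x². Subtract (7x²)·D = 21x³ − 42x². Remainder: −21x² + 15x + 45.
Step 3: lead(−21x² + 15x + 45) ÷ lead(D) = −21x² ÷ 3x = −7x. Subtract (−7x)·D = −21x² + 42x. Remainder: −27x + 45.
Step 4: lead(−27x + 45) ÷ lead(D) = −27x ÷ 3x = −9. Subtract (−9)·D = −27x + 54. Remainder: −9.

R(x) = −9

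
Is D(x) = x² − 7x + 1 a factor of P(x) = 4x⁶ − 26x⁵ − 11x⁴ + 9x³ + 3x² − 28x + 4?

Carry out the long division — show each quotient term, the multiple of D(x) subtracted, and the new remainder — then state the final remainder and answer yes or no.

Step 1: lead(4x⁶ − 26x⁵ − 11x⁴ + 9x³ + 3x² − 28x + 4) ÷ lead(D) = 4x⁶ ÷ x² = 4x⁴. Subtract (4x⁴)·D = 4x⁶ − 28x⁵ + 4x⁴. Remainder: 2x⁵ − 15x⁴ + 9x³ + 3x² − 28x + 4.
Step 2: lead(2x⁵ − 15x⁴ + 9x³ + 3x² − 28x + 4) ÷ lead(D) = 2x⁵ ÷ x² = 2x³. Subtract (2x³)·D = 2x⁵ − 14x⁴ + 2x³. Remainder: −x⁴ + 7x³ + 3x² − 28x + 4.
Step 3: lead(−x⁴ + 7x³ + 3x² − 28x + 4) ÷ lead(D) = −x⁴ ÷ x² = −x². Subtract (−x²)·D = −x⁴ + 7x³ − x². Remainder: 4x² − 28x + 4.
Step 4: lead(4x² − 28x + 4) ÷ lead(D) = 4x² ÷ x² = 4. Subtract (4)·D = 4x² − 28x + 4. Remainder: 0.

R(x) = 0, so D(x) is a factor of P(x). yes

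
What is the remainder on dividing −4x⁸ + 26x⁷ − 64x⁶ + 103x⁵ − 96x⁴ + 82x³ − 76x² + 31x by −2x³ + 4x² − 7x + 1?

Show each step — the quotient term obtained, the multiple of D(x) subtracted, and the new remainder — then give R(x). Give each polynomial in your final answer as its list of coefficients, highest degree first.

Step 1: lead(−4x⁸ + 26x⁷ − 64x⁶ + 103x⁵ − 96x⁴ + 82x³ − 76x² + 31x) ÷ lead(D) = −4x⁸ ÷ −2x³ = 2x⁵. Subtract (2x⁵)·D = −4x⁸ + 8x⁷ − 14x⁶ + 2x⁵. Remainder: 18x⁷ − 50x⁶ + 101x⁵ − 96x⁴ + 82x³ − 76x² + 31x.
Step 2: lead(18x⁷ − 50x⁶ + 101x⁵ − 96x⁴ + 82x³ − 76x² + 31x) ÷ lead(D) = 18x⁷ ÷ −2x³ = −9x⁴. Subtract (−9x⁴)·D = 18x⁷ − 36x⁶ + 63x⁵ − 9x⁴. Remainder: −14x⁶ + 38x⁵ − 87x⁴ + 82x³ − 76x² + 31x.
Step 3: lead(−14x⁶ + 38x⁵ − 87x⁴ + 82x³ − 76x² + 31x) ÷ lead(D) = −14x⁶ ÷ −2x³ = 7x³. Subtract (7x³)·D = −14x⁶ + 28x⁵ − 49x⁴ + 7x³. Remainder: 10x⁵ − 38x⁴ + 75x³ − 76x² + 31x.
Step 4: lead(10x⁵ − 38x⁴ + 75x³ − 76x² + 31x) ÷ lead(D) = 10x⁵ ÷ −2x³ = −5x². Subtract (−5x²)·D = 10x⁵ − 20x⁴ + 35x³ − 5x². Remainder: −18x⁴ + 40x³ − 71x² + 31x.
Step 5: lead(−18x⁴ + 40x³ − 71x² + 31x) ÷ lead(D) = −18x⁴ ÷ −2x³ = 9x. Subtract (9x)·D = −18x⁴ + 36x³ − 63x² + 9x. Remainder: 4x³ − 8x² + 22x.
Step 6: lead(4x³ − 8x² + 22x) ÷ lead(D) = 4x³ ÷ −2x³ = −2. Subtract (−2)·D = 4x³ − 8x² + 14x − 2. Remainder: 8x + 2.

R = [8, 2]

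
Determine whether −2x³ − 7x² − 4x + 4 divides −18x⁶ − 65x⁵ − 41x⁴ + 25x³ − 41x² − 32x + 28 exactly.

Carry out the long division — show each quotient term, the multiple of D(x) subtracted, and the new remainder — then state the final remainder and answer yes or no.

Step 1: lead(−18x⁶ − 65x⁵ − 41x⁴ + 25x³ − 41x² − 32x + 28) ÷ lead(D) = −18x⁶ ÷ −2x³ = 9x³. Subtract (9x³)·D = −18x⁶ − 63x⁵ − 36x⁴ + 36x³. Remainder: −2x⁵ − 5x⁴ − 11x³ − 41x² − 32x + 28.
Step 2: lead(−2x⁵ − 5x⁴ − 11x³ − 41x² − 32x + 28) ÷ lead(D) = −2x⁵ ÷ −2x³ = x². Subtract (x²)·D = −2x⁵ − 7x⁴ − 4x³ + 4x². Remainder: 2x⁴ − 7x³ − 45x² − 32x + 28.
Step 3: lead(2x⁴ − 7x³ − 45x² − 32x + 28) ÷ lead(D) = 2x⁴ ÷ −2x³ = −x. Subtract (−x)·D = 2x⁴ + 7x³ + 4x² − 4x. Remainder: −14x³ − 49x² − 28x + 28.
Step 4: lead(−14x³ − 49x² − 28x + 28) ÷ lead(D) = −14x³ ÷ −2x³ = 7. Subtract (7)·D = −14x³ − 49x² − 28x + 28. Remainder: 0.

R(x) = 0, so D(x) is a factor of P(x). yes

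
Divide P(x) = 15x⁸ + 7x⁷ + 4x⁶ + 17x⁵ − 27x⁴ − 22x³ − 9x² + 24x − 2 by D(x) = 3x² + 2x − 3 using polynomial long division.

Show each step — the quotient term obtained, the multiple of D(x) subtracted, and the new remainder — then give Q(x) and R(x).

Q(x) = 5x⁶ − x⁵ + 7x⁴ − 2x² − 6x − 1; R(x) = 8x − 5

Step 1: lead(15x⁸ + 7x⁷ + 4x⁶ + 17x⁵ − 27x⁴ − 22x³ − 9x² + 24x − 2) ÷ lead(D) = 15x⁸ ÷ 3x² = 5x⁶. Subtract (5x⁶)·D = 15x⁸ + 10x⁷ − 15x⁶. Remainder: −3x⁷ + 19x⁶ + 17x⁵ − 27x⁴ − 22x³ − 9x² + 24x − 2.
Step 2: lead(−3x⁷ + 19x⁶ + 17x⁵ − 27x⁴ − 22x³ − 9x² + 24x − 2) ÷ lead(D) = −3x⁷ ÷ 3x² = −x⁵. Subtract (−x⁵)·D = −3x⁷ − 2x⁶ + 3x⁵. Remainder: 21x⁶ + 14x⁵ − 27x⁴ − 22x³ − 9x² + 24x − 2.
Step 3: lead(21x⁶ + 14x⁵ − 27x⁴ − 22x³ − 9x² + 24x − 2) ÷ lead(D) = 21x⁶ ÷ 3x² = 7x⁴. Subtract (7x⁴)·D = 21x⁶ + 14x⁵ − 21x⁴. Remainder: −6x⁴ − 22x³ − 9x² + 24x − 2.
Step 4: lead(−6x⁴ − 22x³ − 9x² + 24x − 2) ÷ lead(D) = −6x⁴ ÷ 3x² = −2x². Subtract (−2x²)·D = −6x⁴ − 4x³ + 6x². Remainder: −18x³ − 15x² + 24x − 2.
Step 5: lead(−18x³ − 15x² + 24x − 2) ÷ lead(D) = −18x³ ÷ 3x² = −6x. Subtract (−6x)·D = −18x³ − 12x² + 18x. Remainder: −3x² + 6x − 2.
Step 6: lead(−3x² + 6x − 2) ÷ lead(D) = −3x² ÷ 3x² = −1. Subtract (−1)·D = −3x² − 2x + 3. Remainder: 8x − 5.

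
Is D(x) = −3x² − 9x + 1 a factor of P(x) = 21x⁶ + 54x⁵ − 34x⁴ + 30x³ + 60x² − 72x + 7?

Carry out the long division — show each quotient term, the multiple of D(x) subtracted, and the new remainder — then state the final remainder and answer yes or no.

Step 1: lead(21x⁶ + 54x⁵ − 34x⁴ + 30x³ + 60x² − 72x + 7) ÷ lead(D) = 21x⁶ ÷ −3x² = −7x⁴. Subtract (−7x⁴)·D = 21x⁶ + 63x⁵ − 7x⁴. Remainder: −9x⁵ − 27x⁴ + 30x³ + 60x² − 72x + 7.
Step 2: lead(−9x⁵ − 27x⁴ + 30x³ + 60x² − 72x + 7) ÷ lead(D) = −9x⁵ ÷ −3x² = 3x³. Subtract (3x³)·D = −9x⁵ − 27x⁴ + 3x³. Remainder: 27x³ + 60x² − 72x + 7.
Step 3: lead(27x³ + 60x² − 72x + 7) ÷ lead(D) = 27x³ ÷ −3x² = −9x. Subtract (−9x)·D = 27x³ + 81x² − 9x. Remainder: −21x² − 63x + 7.
Step 4: lead(−21x² − 63x + 7) ÷ lead(D) = −21x² ÷ −3x² = 7. Subtract (7)·D = −21x² − 63x + 7. Remainder: 0.

R(x) = 0, so D(x) is a factor of P(x). yes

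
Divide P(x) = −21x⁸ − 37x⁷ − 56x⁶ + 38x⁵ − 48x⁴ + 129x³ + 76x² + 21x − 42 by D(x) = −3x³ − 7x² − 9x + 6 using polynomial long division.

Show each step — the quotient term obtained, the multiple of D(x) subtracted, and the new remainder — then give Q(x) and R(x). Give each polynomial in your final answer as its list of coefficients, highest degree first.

Q = [7, -4, 7, -3, -6, -6]; R = [-2, 3, -6]

Step 1: lead(−21x⁸ − 37x⁷ − 56x⁶ + 38x⁵ − 48x⁴ + 129x³ + 76x² + 21x − 42) ÷ lead(D) = −21x⁸ ÷ −3x³ = 7x⁵. Subtract (7x⁵)·D = −21x⁸ − 49x⁷ − 63x⁶ + 42x⁵. Remainder: 12x⁷ + 7x⁶ − 4x⁵ − 48x⁴ + 129x³ + 76x² + 21x − 42.
Step 2: lead(12x⁷ + 7x⁶ − 4x⁵ − 48x⁴ + 129x³ + 76x² + 21x − 42) ÷ lead(D) = 12x⁷ ÷ −3x³ = −4x⁴. Subtract (−4x⁴)·D = 12x⁷ + 28x⁶ + 36x⁵ − 24x⁴. Remainder: −21x⁶ − 40x⁵ − 24x⁴ + 129x³ + 76x² + 21x − 42.
Step 3: lead(−21x⁶ − 40x⁵ − 24x⁴ + 129x³ + 76x² + 21x − 42) ÷ lead(D) = −21x⁶ ÷ −3x³ = 7x³. Subtract (7x³)·D = −21x⁶ − 49x⁵ − 63x⁴ + 42x³. Remainder: 9x⁵ + 39x⁴ + 87x³ + 76x² + 21x − 42.
Step 4: lead(9x⁵ + 39x⁴ + 87x³ + 76x² + 21x − 42) ÷ lead(D) = 9x⁵ ÷ −3x³ = −3x². Subtract (−3x²)·D = 9x⁵ + 21x⁴ + 27x³ − 18x². Remainder: 18x⁴ + 60x³ + 94x² + 21x − 42.
Step 5: lead(18x⁴ + 60x³ + 94x² + 21x − 42) ÷ lead(D) = 18x⁴ ÷ −3x³ = −6x. Subtract (−6x)·D = 18x⁴ + 42x³ + 54x² − 36x. Remainder: 18x³ + 40x² + 57x − 42.
Step 6: lead(18x³ + 40x² + 57x − 42) ÷ lead(D) = 18x³ ÷ −3x³ = −6. Subtract (−6)·D = 18x³ + 42x² + 54x − 36. Remainder: −2x² + 3x − 6.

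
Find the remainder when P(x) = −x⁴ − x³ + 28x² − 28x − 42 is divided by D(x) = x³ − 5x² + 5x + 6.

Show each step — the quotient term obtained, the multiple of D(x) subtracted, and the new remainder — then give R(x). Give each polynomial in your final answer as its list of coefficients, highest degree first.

Step 1: lead(−x⁴ − x³ + 28x² − 28x − 42) ÷ lead(D) = −x⁴ ÷ x³ = −x. Subtract (−x)·D = −x⁴ + 5x³ − 5x² − 6x. Remainder: −6x³ + 33x² − 22x − 42.
Step 2: lead(−6x³ + 33x² − 22x − 42) ÷ lead(D) = −6x³ ÷ x³ = −6. Subtract (−6)·D = −6x³ + 30x² − 30x − 36. Remainder: 3x² + 8x − 6.

R = [3, 8, -6]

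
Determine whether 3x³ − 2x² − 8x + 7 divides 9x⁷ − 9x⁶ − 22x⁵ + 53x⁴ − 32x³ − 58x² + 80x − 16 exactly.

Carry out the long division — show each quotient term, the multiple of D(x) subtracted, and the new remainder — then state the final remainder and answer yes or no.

R(x) = 5, so D(x) is not a factor of P(x). no

Step 1: lead(9x⁷ − 9x⁶ − 22x⁵ + 53x⁴ − 32x³ − 58x² + 80x − 16) ÷ lead(D) = 9x⁷ ÷ 3x³ = 3x⁴. Subtract (3x⁴)·D = 9x⁷ − 6x⁶ − 24x⁵ + 21x⁴. Remainder: −3x⁶ + 2x⁵ + 32x⁴ − 32x³ − 58x² + 80x − 16.
Step 2: lead(−3x⁶ + 2x⁵ + 32x⁴ − 32x³ − 58x² + 80x − 16) ÷ lead(D) = −3x⁶ ÷ 3x³ = −x³. Subtract (−x³)·D = −3x⁶ + 2x⁵ + 8x⁴ − 7x³. Remainder: 24x⁴ − 25x³ − 58x² + 80x − 16.
Step 3: lead(24x⁴ − 25x³ − 58x² + 80x − 16) ÷ lead(D) = 24x⁴ ÷ 3x³ = 8x. Subtract (8x)·D = 24x⁴ − 16x³ − 64x² + 56x. Remainder: −9x³ + 6x² + 24x − 16.
Step 4: lead(−9x³ + 6x² + 24x − 16) ÷ lead(D) = −9x³ ÷ 3x³ = −3. Subtract (−3)·D = −9x³ + 6x² + 24x − 21. Remainder: 5.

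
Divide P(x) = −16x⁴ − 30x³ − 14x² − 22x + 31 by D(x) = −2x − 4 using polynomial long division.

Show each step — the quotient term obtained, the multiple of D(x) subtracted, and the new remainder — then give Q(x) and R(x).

Q(x) = 8x³ − x² + 9x − 7; R(x) = 3

Step 1: lead(−16x⁴ − 30x³ − 14x² − 22x + 31) ÷ lead(D) = −16x⁴ ÷ −2x = 8x³. Subtract (8x³)·D = −16x⁴ − 32x³. Remainder: 2x³ − 14x² − 22x + 31.
Step 2: lead(2x³ − 14x² − 22x + 31) ÷ lead(D) = 2x³ ÷ −2x = −x². Subtract (−x²)·D = 2x³ + 4x². Remainder: −18x² − 22x + 31.
Step 3: lead(−18x² − 22x + 31) ÷ lead(D) = −18x² ÷ −2x = 9x. Subtract (9x)·D = −18x² − 36x. Remainder: 14x + 31.
Step 4: lead(14x + 31) ÷ lead(D) = 14x ÷ −2x = −7. Subtract (−7)·D = 14x + 28. Remainder: 3.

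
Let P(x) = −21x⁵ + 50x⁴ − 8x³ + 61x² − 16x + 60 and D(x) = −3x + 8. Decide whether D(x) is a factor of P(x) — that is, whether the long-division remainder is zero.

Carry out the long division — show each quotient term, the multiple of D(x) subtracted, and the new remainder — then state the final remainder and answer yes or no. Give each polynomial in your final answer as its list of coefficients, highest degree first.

R = [-4], so D(x) is not a factor of P(x). no

Step 1: lead(−21x⁵ + 50x⁴ − 8x³ + 61x² − 16x + 60) ÷ lead(D) = −21x⁵ ÷ −3x = 7x⁴. Subtract (7x⁴)·D = −21x⁵ + 56x⁴. Remainder: −6x⁴ − 8x³ + 61x² − 16x + 60.
Step 2: lead(−6x⁴ − 8x³ + 61x² − 16x + 60) ÷ lead(D) = −6x⁴ ÷ −3x = 2x³. Subtract (2x³)·D = −6x⁴ + 16x³. Remainder: −24x³ + 61x² − 16x + 60.
Step 3: lead(−24x³ + 61x² − 16x + 60) ÷ lead(D) = −24x³ ÷ −3x = 8x². Subtract (8x²)·D = −24x³ + 64x². Remainder: −3x² − 16x + 60.
Step 4: lead(−3x² − 16x + 60) ÷ lead(D) = −3x² ÷ −3x = x. Subtract (x)·D = −3x² + 8x. Remainder: −24x + 60.
Step 5: lead(−24x + 60) ÷ lead(D) = −24x ÷ −3x = 8. Subtract (8)·D = −24x + 64. Remainder: −4.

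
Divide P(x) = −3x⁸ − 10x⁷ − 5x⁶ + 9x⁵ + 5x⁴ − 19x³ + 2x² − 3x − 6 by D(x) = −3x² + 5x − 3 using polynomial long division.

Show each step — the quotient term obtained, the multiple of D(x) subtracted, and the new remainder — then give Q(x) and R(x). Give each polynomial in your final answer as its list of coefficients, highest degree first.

Q = [1, 5, 9, 7, 1, 1, 0]; R = [-6]

Step 1: lead(−3x⁸ − 10x⁷ − 5x⁶ + 9x⁵ + 5x⁴ − 19x³ + 2x² − 3x − 6) ÷ lead(D) = −3x⁸ ÷ −3x² = x⁶. Subtract (x⁶)·D = −3x⁸ + 5x⁷ − 3x⁶. Remainder: −15x⁷ − 2x⁶ + 9x⁵ + 5x⁴ − 19x³ + 2x² − 3x − 6.
Step 2: lead(−15x⁷ − 2x⁶ + 9x⁵ + 5x⁴ − 19x³ + 2x² − 3x − 6) ÷ lead(D) = −15x⁷ ÷ −3x² = 5x⁵. Subtract (5x⁵)·D = −15x⁷ + 25x⁶ − 15x⁵. Remainder: −27x⁶ + 24x⁵ + 5x⁴ − 19x³ + 2x² − 3x − 6.
Step 3: lead(−27x⁶ + 24x⁵ + 5x⁴ − 19x³ + 2x² − 3x − 6) ÷ lead(D) = −27x⁶ ÷ −3x² = 9x⁴. Subtract (9x⁴)·D = −27x⁶ + 45x⁵ − 27x⁴. Remainder: −21x⁵ + 32x⁴ − 19x³ + 2x² − 3x − 6.
Step 4: lead(−21x⁵ + 32x⁴ − 19x³ + 2x² − 3x − 6) ÷ lead(D) = −21x⁵ ÷ −3x² = 7x³. Subtract (7x³)·D = −21x⁵ + 35x⁴ − 21x³. Remainder: −3x⁴ + 2x³ + 2x² − 3x − 6.
Step 5: lead(−3x⁴ + 2x³ + 2x² − 3x − 6) ÷ lead(D) = −3x⁴ ÷ −3x² = x². Subtract (x²)·D = −3x⁴ + 5x³ − 3x². Remainder: −3x³ + 5x² − 3x − 6.
Step 6: lead(−3x³ + 5x² − 3x − 6) ÷ lead(D) = −3x³ ÷ −3x² = x. Subtract (x)·D = −3x³ + 5x² − 3x. Remainder: −6.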